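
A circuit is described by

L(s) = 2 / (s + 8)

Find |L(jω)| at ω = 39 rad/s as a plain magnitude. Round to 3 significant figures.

0.0502

At s = jω = j39:
pole (s+8): 8 + j39 → |·| = √(8²+39²) = √1585 ≈ 39.812, ∠ = arctan(39/8) ≈ 78.41°
|L| = 2 / 39.812 ≈ 0.050236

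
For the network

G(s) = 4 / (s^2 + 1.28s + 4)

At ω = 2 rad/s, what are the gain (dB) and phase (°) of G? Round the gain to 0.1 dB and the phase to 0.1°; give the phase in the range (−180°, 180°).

3.9 dB, -90.0°

At s = jω = j2:
quadratic: (j2)² + 1.28·j2 + 4 = 0 + j2.56 → |·| ≈ 2.56, ∠ ≈ 90.00°
|G| = 4 / 2.56 ≈ 1.5625
Gain = 20 log₁₀(1.5625) ≈ 3.88 dB
∠G = 0.00° − 90.00° = -90.00°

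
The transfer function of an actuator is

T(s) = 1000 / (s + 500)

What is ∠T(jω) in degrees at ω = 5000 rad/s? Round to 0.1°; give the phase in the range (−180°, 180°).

-84.3°

At s = jω = j5000:
pole (s+500): 500 + j5000 → |·| = √(500²+5000²) = √25250000 ≈ 5024.9, ∠ = arctan(5000/500) ≈ 84.29°
∠T = 0.00° − 84.29° = -84.29°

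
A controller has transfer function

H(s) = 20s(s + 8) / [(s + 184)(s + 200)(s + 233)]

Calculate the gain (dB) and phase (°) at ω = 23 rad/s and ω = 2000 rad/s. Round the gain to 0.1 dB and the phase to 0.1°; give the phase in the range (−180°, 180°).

ω = 23: -57.8 dB, 141.5°; ω = 2000: -40.1 dB, -72.6°

At s = jω = j23:
zero (s+8): 8 + j23 → |·| = √(8²+23²) = √593 ≈ 24.352, ∠ = arctan(23/8) ≈ 70.82°
zero at origin: s = j23 → |·| = 23, ∠ = 90.00°
pole (s+184): 184 + j23 → |·| = √(184²+23²) = √34385 ≈ 185.43, ∠ = arctan(23/184) ≈ 7.13°
pole (s+200): 200 + j23 → |·| = √(200²+23²) = √40529 ≈ 201.32, ∠ = arctan(23/200) ≈ 6.56°
pole (s+233): 233 + j23 → |·| = √(233²+23²) = √54818 ≈ 234.13, ∠ = arctan(23/233) ≈ 5.64°
|H| = 20 · 560.1 / 8.7403e+06 ≈ 0.0012816
Gain = 20 log₁₀(0.0012816) ≈ -57.84 dB
∠H = 160.82° − 19.33° = 141.49°

At s = jω = j2000:
zero (s+8): 8 + j2000 → |·| = √(8²+2000²) = √4000064 ≈ 2000, ∠ = arctan(2000/8) ≈ 89.77°
zero at origin: s = j2000 → |·| = 2000, ∠ = 90.00°
pole (s+184): 184 + j2000 → |·| = √(184²+2000²) = √4033856 ≈ 2008.4, ∠ = arctan(2000/184) ≈ 84.74°
pole (s+200): 200 + j2000 → |·| = √(200²+2000²) = √4040000 ≈ 2010, ∠ = arctan(2000/200) ≈ 84.29°
pole (s+233): 233 + j2000 → |·| = √(233²+2000²) = √4054289 ≈ 2013.5, ∠ = arctan(2000/233) ≈ 83.35°
|H| = 20 · 4e+06 / 8.1283e+09 ≈ 0.0098422
Gain = 20 log₁₀(0.0098422) ≈ -40.14 dB
∠H = 179.77° − 252.38° = -72.61°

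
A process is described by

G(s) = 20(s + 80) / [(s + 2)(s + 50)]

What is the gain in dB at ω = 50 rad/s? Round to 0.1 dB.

-5.5 dB

At s = jω = j50:
zero (s+80): 80 + j50 → |·| = √(80²+50²) = √8900 ≈ 94.34, ∠ = arctan(50/80) ≈ 32.01°
pole (s+2): 2 + j50 → |·| = √(2²+50²) = √2504 ≈ 50.04, ∠ = arctan(50/2) ≈ 87.71°
pole (s+50): 50 + j50 → |·| = √(50²+50²) = √5000 ≈ 70.711, ∠ = arctan(50/50) ≈ 45.00°
|G| = 20 · 94.34 / 3538.4 ≈ 0.53324
Gain = 20 log₁₀(0.53324) ≈ -5.46 dB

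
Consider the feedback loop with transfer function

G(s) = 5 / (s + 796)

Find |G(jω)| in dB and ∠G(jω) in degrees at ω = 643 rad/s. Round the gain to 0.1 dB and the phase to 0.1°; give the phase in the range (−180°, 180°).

At s = jω = j643:
pole (s+796): 796 + j643 → |·| = √(796²+643²) = √1047065 ≈ 1023.3, ∠ = arctan(643/796) ≈ 38.93°
|G| = 5 / 1023.3 ≈ 0.0048862
Gain = 20 log₁₀(0.0048862) ≈ -46.22 dB
∠G = 0.00° − 38.93° = -38.93°

-46.2 dB, -38.9°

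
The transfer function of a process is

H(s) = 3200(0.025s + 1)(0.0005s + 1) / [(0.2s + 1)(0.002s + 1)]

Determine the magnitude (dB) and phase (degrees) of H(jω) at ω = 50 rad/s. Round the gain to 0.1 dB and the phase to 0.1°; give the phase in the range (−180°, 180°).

54.1 dB, -37.2°

At ω = 50 rad/s:
zero (1 + j50·0.025) = 1 + j1.25 → |·| ≈ 1.6008, ∠ ≈ 51.34°
zero (1 + j50·0.0005) = 1 + j0.025 → |·| ≈ 1.0003, ∠ ≈ 1.43°
pole (1 + j50·0.2) = 1 + j10 → |·| ≈ 10.05, ∠ ≈ 84.29°
pole (1 + j50·0.002) = 1 + j0.1 → |·| ≈ 1.005, ∠ ≈ 5.71°
|H| = 3200 · 1.6008 · 1.0003 / (10.05 · 1.005) ≈ 507.32
Gain = 20 log₁₀(507.32) ≈ 54.11 dB
∠H = (51.34° + 1.43°) − (84.29° + 5.71°) = -37.23°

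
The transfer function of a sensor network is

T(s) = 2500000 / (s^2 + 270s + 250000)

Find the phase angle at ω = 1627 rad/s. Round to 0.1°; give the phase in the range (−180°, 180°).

At s = jω = j1627:
quadratic: (j1627)² + 270·j1627 + 250000 = -2397129 + j439290 → |·| ≈ 2.437e+06, ∠ ≈ 169.62°
∠T = 0.00° − 169.62° = -169.62°

-169.6°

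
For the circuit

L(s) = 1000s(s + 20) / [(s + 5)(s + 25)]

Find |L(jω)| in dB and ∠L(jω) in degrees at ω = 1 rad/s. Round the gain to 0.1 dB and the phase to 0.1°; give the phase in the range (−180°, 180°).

At s = jω = j1:
zero (s+20): 20 + j1 → |·| = √(20²+1²) = √401 ≈ 20.025, ∠ = arctan(1/20) ≈ 2.86°
zero at origin: s = j1 → |·| = 1, ∠ = 90.00°
pole (s+5): 5 + j1 → |·| = √(5²+1²) = √26 ≈ 5.099, ∠ = arctan(1/5) ≈ 11.31°
pole (s+25): 25 + j1 → |·| = √(25²+1²) = √626 ≈ 25.02, ∠ = arctan(1/25) ≈ 2.29°
|L| = 1000 · 20.025 / 127.58 ≈ 156.96
Gain = 20 log₁₀(156.96) ≈ 43.92 dB
∠L = 92.86° − 13.60° = 79.26°

43.9 dB, 79.3°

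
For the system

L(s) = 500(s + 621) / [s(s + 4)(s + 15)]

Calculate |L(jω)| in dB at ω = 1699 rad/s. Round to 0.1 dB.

At s = jω = j1699:
zero (s+621): 621 + j1699 → |·| = √(621²+1699²) = √3272242 ≈ 1808.9, ∠ = arctan(1699/621) ≈ 69.92°
pole (s+4): 4 + j1699 → |·| = √(4²+1699²) = √2886617 ≈ 1699, ∠ = arctan(1699/4) ≈ 89.87°
pole (s+15): 15 + j1699 → |·| = √(15²+1699²) = √2886826 ≈ 1699.1, ∠ = arctan(1699/15) ≈ 89.49°
pole at origin: |s| = 1699, ∠ = 90.00° (in denominator)
|L| = 500 · 1808.9 / 4.9046e+09 ≈ 0.00018441
Gain = 20 log₁₀(0.00018441) ≈ -74.68 dB

-74.7 dB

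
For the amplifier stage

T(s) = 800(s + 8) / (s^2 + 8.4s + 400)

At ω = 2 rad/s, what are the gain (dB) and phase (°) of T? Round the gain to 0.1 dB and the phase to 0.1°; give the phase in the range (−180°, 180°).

At s = jω = j2:
zero (s+8): 8 + j2 → |·| = √(8²+2²) = √68 ≈ 8.2462, ∠ = arctan(2/8) ≈ 14.04°
quadratic: (j2)² + 8.4·j2 + 400 = 396 + j16.8 → |·| ≈ 396.36, ∠ ≈ 2.43°
|T| = 800 · 8.2462 / 396.36 ≈ 16.644
Gain = 20 log₁₀(16.644) ≈ 24.43 dB
∠T = 14.04° − 2.43° = 11.61°

24.4 dB, 11.6°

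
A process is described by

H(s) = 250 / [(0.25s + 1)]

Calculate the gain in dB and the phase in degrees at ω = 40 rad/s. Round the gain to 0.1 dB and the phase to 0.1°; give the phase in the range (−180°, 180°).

27.9 dB, -84.3°

At ω = 40 rad/s:
pole (1 + j40·0.25) = 1 + j10 → |·| ≈ 10.05, ∠ ≈ 84.29°
|H| = 250 · 1 / (10.05) ≈ 24.876
Gain = 20 log₁₀(24.876) ≈ 27.92 dB
∠H = (0°) − (84.29°) = -84.29°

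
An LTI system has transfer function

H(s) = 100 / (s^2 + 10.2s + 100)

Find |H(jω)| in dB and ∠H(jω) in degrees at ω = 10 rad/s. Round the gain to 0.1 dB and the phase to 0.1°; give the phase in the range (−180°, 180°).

-0.2 dB, -90.0°

At s = jω = j10:
quadratic: (j10)² + 10.2·j10 + 100 = 0 + j102 → |·| ≈ 102, ∠ ≈ 90.00°
|H| = 100 / 102 ≈ 0.98039
Gain = 20 log₁₀(0.98039) ≈ -0.17 dB
∠H = 0.00° − 90.00° = -90.00°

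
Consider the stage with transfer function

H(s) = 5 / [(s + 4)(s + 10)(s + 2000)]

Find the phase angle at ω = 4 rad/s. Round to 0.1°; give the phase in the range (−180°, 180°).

At s = jω = j4:
pole (s+4): 4 + j4 → |·| = √(4²+4²) = √32 ≈ 5.6569, ∠ = arctan(4/4) ≈ 45.00°
pole (s+10): 10 + j4 → |·| = √(10²+4²) = √116 ≈ 10.77, ∠ = arctan(4/10) ≈ 21.80°
pole (s+2000): 2000 + j4 → |·| = √(2000²+4²) = √4000016 ≈ 2000, ∠ = arctan(4/2000) ≈ 0.11°
∠H = 0.00° − 66.91° = -66.91°

-66.9°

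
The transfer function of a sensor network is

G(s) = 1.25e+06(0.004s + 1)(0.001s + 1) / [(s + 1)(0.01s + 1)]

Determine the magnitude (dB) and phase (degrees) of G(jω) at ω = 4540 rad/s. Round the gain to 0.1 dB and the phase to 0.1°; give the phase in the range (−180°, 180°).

At ω = 4540 rad/s:
zero (1 + j4540·0.004) = 1 + j18.16 → |·| ≈ 18.188, ∠ ≈ 86.85°
zero (1 + j4540·0.001) = 1 + j4.54 → |·| ≈ 4.6488, ∠ ≈ 77.58°
pole (1 + j4540·1) = 1 + j4540 → |·| ≈ 4540, ∠ ≈ 89.99°
pole (1 + j4540·0.01) = 1 + j45.4 → |·| ≈ 45.411, ∠ ≈ 88.74°
|G| = 1.25e+06 · 18.188 · 4.6488 / (4540 · 45.411) ≈ 512.65
Gain = 20 log₁₀(512.65) ≈ 54.20 dB
∠G = (86.85° + 77.58°) − (89.99° + 88.74°) = -14.30°

54.2 dB, -14.3°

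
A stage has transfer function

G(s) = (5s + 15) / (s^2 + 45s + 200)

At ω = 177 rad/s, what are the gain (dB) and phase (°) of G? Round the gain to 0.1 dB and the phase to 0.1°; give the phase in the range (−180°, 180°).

-31.2 dB, -76.6°

Substitute s = j177:
Numerator: 5(j177) + 15 = 15 + j885
Denominator: (j177)^2 + 45(j177) + 200 = -31129 + j7965
|N| = √(15² + 885²) ≈ 885.13, ∠N ≈ 89.03°
|D| = √(31129² + 7965²) ≈ 32132, ∠D ≈ 165.65°
|G| = 885.13 / 32132 ≈ 0.027547
Gain = 20 log₁₀(0.027547) ≈ -31.20 dB
∠G = 89.03° − 165.65° = -76.62°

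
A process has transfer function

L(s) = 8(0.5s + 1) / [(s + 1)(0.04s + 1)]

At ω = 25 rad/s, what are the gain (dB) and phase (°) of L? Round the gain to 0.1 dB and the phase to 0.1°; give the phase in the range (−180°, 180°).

9.1 dB, -47.3°

At ω = 25 rad/s:
zero (1 + j25·0.5) = 1 + j12.5 → |·| ≈ 12.54, ∠ ≈ 85.43°
pole (1 + j25·1) = 1 + j25 → |·| ≈ 25.02, ∠ ≈ 87.71°
pole (1 + j25·0.04) = 1 + j1 → |·| ≈ 1.4142, ∠ ≈ 45.00°
|L| = 8 · 12.54 / (25.02 · 1.4142) ≈ 2.8352
Gain = 20 log₁₀(2.8352) ≈ 9.05 dB
∠L = (85.43°) − (87.71° + 45.00°) = -47.28°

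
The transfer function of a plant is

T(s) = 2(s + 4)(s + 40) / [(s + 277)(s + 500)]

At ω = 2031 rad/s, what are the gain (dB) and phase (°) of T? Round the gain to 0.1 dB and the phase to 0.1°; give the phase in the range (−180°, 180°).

At s = jω = j2031:
zero (s+4): 4 + j2031 → |·| = √(4²+2031²) = √4124977 ≈ 2031, ∠ = arctan(2031/4) ≈ 89.89°
zero (s+40): 40 + j2031 → |·| = √(40²+2031²) = √4126561 ≈ 2031.4, ∠ = arctan(2031/40) ≈ 88.87°
pole (s+277): 277 + j2031 → |·| = √(277²+2031²) = √4201690 ≈ 2049.8, ∠ = arctan(2031/277) ≈ 82.23°
pole (s+500): 500 + j2031 → |·| = √(500²+2031²) = √4374961 ≈ 2091.6, ∠ = arctan(2031/500) ≈ 76.17°
|T| = 2 · 4.1258e+06 / 4.2874e+06 ≈ 1.9246
Gain = 20 log₁₀(1.9246) ≈ 5.69 dB
∠T = 178.76° − 158.40° = 20.36°

5.7 dB, 20.4°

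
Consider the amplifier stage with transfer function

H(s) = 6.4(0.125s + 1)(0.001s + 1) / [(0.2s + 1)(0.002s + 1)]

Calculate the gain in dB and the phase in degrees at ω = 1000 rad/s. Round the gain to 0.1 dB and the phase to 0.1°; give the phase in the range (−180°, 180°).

At ω = 1000 rad/s:
zero (1 + j1000·0.125) = 1 + j125 → |·| ≈ 125, ∠ ≈ 89.54°
zero (1 + j1000·0.001) = 1 + j1 → |·| ≈ 1.4142, ∠ ≈ 45.00°
pole (1 + j1000·0.2) = 1 + j200 → |·| ≈ 200, ∠ ≈ 89.71°
pole (1 + j1000·0.002) = 1 + j2 → |·| ≈ 2.2361, ∠ ≈ 63.43°
|H| = 6.4 · 125 · 1.4142 / (200 · 2.2361) ≈ 2.5298
Gain = 20 log₁₀(2.5298) ≈ 8.06 dB
∠H = (89.54° + 45.00°) − (89.71° + 63.43°) = -18.60°

8.1 dB, -18.6°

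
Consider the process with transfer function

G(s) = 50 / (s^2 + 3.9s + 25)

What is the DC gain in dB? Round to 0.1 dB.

G(0) = 50 / 25 = 2
20 log₁₀(2) ≈ 6.02 dB

6.0 dB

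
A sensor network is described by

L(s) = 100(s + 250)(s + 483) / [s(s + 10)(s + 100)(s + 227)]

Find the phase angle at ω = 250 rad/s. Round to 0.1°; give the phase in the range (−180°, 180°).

At s = jω = j250:
zero (s+250): 250 + j250 → |·| = √(250²+250²) = √125000 ≈ 353.55, ∠ = arctan(250/250) ≈ 45.00°
zero (s+483): 483 + j250 → |·| = √(483²+250²) = √295789 ≈ 543.86, ∠ = arctan(250/483) ≈ 27.37°
pole (s+10): 10 + j250 → |·| = √(10²+250²) = √62600 ≈ 250.2, ∠ = arctan(250/10) ≈ 87.71°
pole (s+100): 100 + j250 → |·| = √(100²+250²) = √72500 ≈ 269.26, ∠ = arctan(250/100) ≈ 68.20°
pole (s+227): 227 + j250 → |·| = √(227²+250²) = √114029 ≈ 337.68, ∠ = arctan(250/227) ≈ 47.76°
pole at origin: |s| = 250, ∠ = 90.00° (in denominator)
∠L = 72.37° − 293.67° = -221.30° ≡ 138.70° (principal value)

138.7°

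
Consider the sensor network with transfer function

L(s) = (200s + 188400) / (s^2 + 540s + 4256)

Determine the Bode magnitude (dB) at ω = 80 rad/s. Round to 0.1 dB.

12.8 dB

Substitute s = j80:
Numerator: 200(j80) + 188400 = 188400 + j16000
Denominator: (j80)^2 + 540(j80) + 4256 = -2144 + j43200
|N| = √(188400² + 16000²) ≈ 1.8908e+05, ∠N ≈ 4.85°
|D| = √(2144² + 43200²) ≈ 43253, ∠D ≈ 92.84°
|L| = 1.8908e+05 / 43253 ≈ 4.3715
Gain = 20 log₁₀(4.3715) ≈ 12.81 dB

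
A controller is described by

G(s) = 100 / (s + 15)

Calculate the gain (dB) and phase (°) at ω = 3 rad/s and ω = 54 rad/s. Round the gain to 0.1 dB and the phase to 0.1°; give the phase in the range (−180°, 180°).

Substitute s = j3:
Numerator: 100 = 100 + j0
Denominator: (j3) + 15 = 15 + j3
|N| = √(100² + 0²) ≈ 100, ∠N ≈ 0.00°
|D| = √(15² + 3²) ≈ 15.297, ∠D ≈ 11.31°
|G| = 100 / 15.297 ≈ 6.5372
Gain = 20 log₁₀(6.5372) ≈ 16.31 dB
∠G = 0.00° − 11.31° = -11.31°

Substitute s = j54:
Numerator: 100 = 100 + j0
Denominator: (j54) + 15 = 15 + j54
|N| = √(100² + 0²) ≈ 100, ∠N ≈ 0.00°
|D| = √(15² + 54²) ≈ 56.045, ∠D ≈ 74.48°
|G| = 100 / 56.045 ≈ 1.7843
Gain = 20 log₁₀(1.7843) ≈ 5.03 dB
∠G = 0.00° − 74.48° = -74.48°

ω = 3: 16.3 dB, -11.3°; ω = 54: 5.0 dB, -74.5°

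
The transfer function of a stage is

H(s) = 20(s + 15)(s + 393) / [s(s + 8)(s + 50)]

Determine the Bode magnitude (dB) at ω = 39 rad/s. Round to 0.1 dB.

10.5 dB

At s = jω = j39:
zero (s+15): 15 + j39 → |·| = √(15²+39²) = √1746 ≈ 41.785, ∠ = arctan(39/15) ≈ 68.96°
zero (s+393): 393 + j39 → |·| = √(393²+39²) = √155970 ≈ 394.93, ∠ = arctan(39/393) ≈ 5.67°
pole (s+8): 8 + j39 → |·| = √(8²+39²) = √1585 ≈ 39.812, ∠ = arctan(39/8) ≈ 78.41°
pole (s+50): 50 + j39 → |·| = √(50²+39²) = √4021 ≈ 63.411, ∠ = arctan(39/50) ≈ 37.95°
pole at origin: |s| = 39, ∠ = 90.00° (in denominator)
|H| = 20 · 16502 / 98456 ≈ 3.3522
Gain = 20 log₁₀(3.3522) ≈ 10.51 dB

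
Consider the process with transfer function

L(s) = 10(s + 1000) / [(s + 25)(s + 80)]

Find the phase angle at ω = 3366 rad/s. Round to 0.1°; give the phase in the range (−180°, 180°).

-104.8°

At s = jω = j3366:
zero (s+1000): 1000 + j3366 → |·| = √(1000²+3366²) = √12329956 ≈ 3511.4, ∠ = arctan(3366/1000) ≈ 73.45°
pole (s+25): 25 + j3366 → |·| = √(25²+3366²) = √11330581 ≈ 3366.1, ∠ = arctan(3366/25) ≈ 89.57°
pole (s+80): 80 + j3366 → |·| = √(80²+3366²) = √11336356 ≈ 3367, ∠ = arctan(3366/80) ≈ 88.64°
∠L = 73.45° − 178.21° = -104.76°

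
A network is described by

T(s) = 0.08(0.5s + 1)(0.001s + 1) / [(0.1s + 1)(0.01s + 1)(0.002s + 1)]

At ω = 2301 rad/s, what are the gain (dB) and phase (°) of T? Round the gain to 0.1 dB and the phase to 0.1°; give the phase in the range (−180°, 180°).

-40.7 dB, -98.5°

At ω = 2301 rad/s:
zero (1 + j2301·0.5) = 1 + j1150.5 → |·| ≈ 1150.5, ∠ ≈ 89.95°
zero (1 + j2301·0.001) = 1 + j2.301 → |·| ≈ 2.5089, ∠ ≈ 66.51°
pole (1 + j2301·0.1) = 1 + j230.1 → |·| ≈ 230.1, ∠ ≈ 89.75°
pole (1 + j2301·0.01) = 1 + j23.01 → |·| ≈ 23.032, ∠ ≈ 87.51°
pole (1 + j2301·0.002) = 1 + j4.602 → |·| ≈ 4.7094, ∠ ≈ 77.74°
|T| = 0.08 · 1150.5 · 2.5089 / (230.1 · 23.032 · 4.7094) ≈ 0.0092522
Gain = 20 log₁₀(0.0092522) ≈ -40.68 dB
∠T = (89.95° + 66.51°) − (89.75° + 87.51° + 77.74°) = -98.54°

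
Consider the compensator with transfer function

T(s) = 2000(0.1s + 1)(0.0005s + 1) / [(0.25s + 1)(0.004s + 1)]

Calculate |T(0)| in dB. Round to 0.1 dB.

T(0) = 2000 · 1 / 1 = 2000
20 log₁₀(2000) ≈ 66.02 dB

66.0 dB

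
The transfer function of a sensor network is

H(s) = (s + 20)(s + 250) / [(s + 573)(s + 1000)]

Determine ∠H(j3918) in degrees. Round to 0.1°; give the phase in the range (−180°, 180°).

18.7°

At s = jω = j3918:
zero (s+20): 20 + j3918 → |·| = √(20²+3918²) = √15351124 ≈ 3918.1, ∠ = arctan(3918/20) ≈ 89.71°
zero (s+250): 250 + j3918 → |·| = √(250²+3918²) = √15413224 ≈ 3926, ∠ = arctan(3918/250) ≈ 86.35°
pole (s+573): 573 + j3918 → |·| = √(573²+3918²) = √15679053 ≈ 3959.7, ∠ = arctan(3918/573) ≈ 81.68°
pole (s+1000): 1000 + j3918 → |·| = √(1000²+3918²) = √16350724 ≈ 4043.6, ∠ = arctan(3918/1000) ≈ 75.68°
∠H = 176.06° − 157.36° = 18.70°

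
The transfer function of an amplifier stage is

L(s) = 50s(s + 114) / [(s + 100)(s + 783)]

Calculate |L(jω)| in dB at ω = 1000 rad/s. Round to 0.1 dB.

At s = jω = j1000:
zero (s+114): 114 + j1000 → |·| = √(114²+1000²) = √1012996 ≈ 1006.5, ∠ = arctan(1000/114) ≈ 83.50°
zero at origin: s = j1000 → |·| = 1000, ∠ = 90.00°
pole (s+100): 100 + j1000 → |·| = √(100²+1000²) = √1010000 ≈ 1005, ∠ = arctan(1000/100) ≈ 84.29°
pole (s+783): 783 + j1000 → |·| = √(783²+1000²) = √1613089 ≈ 1270.1, ∠ = arctan(1000/783) ≈ 51.94°
|L| = 50 · 1.0065e+06 / 1.2765e+06 ≈ 39.424
Gain = 20 log₁₀(39.424) ≈ 31.92 dB

31.9 dB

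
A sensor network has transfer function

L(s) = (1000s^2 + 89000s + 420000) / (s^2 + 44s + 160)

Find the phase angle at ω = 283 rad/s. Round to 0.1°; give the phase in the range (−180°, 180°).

-8.7°

Substitute s = j283:
Numerator: 1000(j283)^2 + 89000(j283) + 420000 = -79669000 + j25187000
Denominator: (j283)^2 + 44(j283) + 160 = -79929 + j12452
|N| = √(79669000² + 25187000²) ≈ 8.3556e+07, ∠N ≈ 162.46°
|D| = √(79929² + 12452²) ≈ 80893, ∠D ≈ 171.15°
∠L = 162.46° − 171.15° = -8.69°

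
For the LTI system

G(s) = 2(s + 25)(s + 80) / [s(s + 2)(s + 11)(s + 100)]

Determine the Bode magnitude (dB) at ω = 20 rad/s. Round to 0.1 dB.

At s = jω = j20:
zero (s+25): 25 + j20 → |·| = √(25²+20²) = √1025 ≈ 32.016, ∠ = arctan(20/25) ≈ 38.66°
zero (s+80): 80 + j20 → |·| = √(80²+20²) = √6800 ≈ 82.462, ∠ = arctan(20/80) ≈ 14.04°
pole (s+2): 2 + j20 → |·| = √(2²+20²) = √404 ≈ 20.1, ∠ = arctan(20/2) ≈ 84.29°
pole (s+11): 11 + j20 → |·| = √(11²+20²) = √521 ≈ 22.825, ∠ = arctan(20/11) ≈ 61.19°
pole (s+100): 100 + j20 → |·| = √(100²+20²) = √10400 ≈ 101.98, ∠ = arctan(20/100) ≈ 11.31°
pole at origin: |s| = 20, ∠ = 90.00° (in denominator)
|G| = 2 · 2640.1 / 9.3573e+05 ≈ 0.0056429
Gain = 20 log₁₀(0.0056429) ≈ -44.97 dB

-45.0 dB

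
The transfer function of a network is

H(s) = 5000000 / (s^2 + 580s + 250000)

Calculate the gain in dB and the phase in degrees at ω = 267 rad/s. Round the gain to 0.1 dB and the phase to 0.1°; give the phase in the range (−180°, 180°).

26.5 dB, -40.9°

At s = jω = j267:
quadratic: (j267)² + 580·j267 + 250000 = 178711 + j154860 → |·| ≈ 2.3647e+05, ∠ ≈ 40.91°
|H| = 5000000 / 2.3647e+05 ≈ 21.144
Gain = 20 log₁₀(21.144) ≈ 26.50 dB
∠H = 0.00° − 40.91° = -40.91°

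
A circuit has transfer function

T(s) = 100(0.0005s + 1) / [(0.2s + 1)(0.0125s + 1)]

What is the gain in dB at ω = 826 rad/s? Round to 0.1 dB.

-24.0 dB

At ω = 826 rad/s:
zero (1 + j826·0.0005) = 1 + j0.413 → |·| ≈ 1.0819, ∠ ≈ 22.44°
pole (1 + j826·0.2) = 1 + j165.2 → |·| ≈ 165.2, ∠ ≈ 89.65°
pole (1 + j826·0.0125) = 1 + j10.325 → |·| ≈ 10.373, ∠ ≈ 84.47°
|T| = 100 · 1.0819 / (165.2 · 10.373) ≈ 0.063135
Gain = 20 log₁₀(0.063135) ≈ -23.99 dB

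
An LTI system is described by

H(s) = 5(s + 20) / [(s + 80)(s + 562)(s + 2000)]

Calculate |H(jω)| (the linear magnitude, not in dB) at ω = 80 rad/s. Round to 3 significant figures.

3.21e-06

At s = jω = j80:
zero (s+20): 20 + j80 → |·| = √(20²+80²) = √6800 ≈ 82.462, ∠ = arctan(80/20) ≈ 75.96°
pole (s+80): 80 + j80 → |·| = √(80²+80²) = √12800 ≈ 113.14, ∠ = arctan(80/80) ≈ 45.00°
pole (s+562): 562 + j80 → |·| = √(562²+80²) = √322244 ≈ 567.67, ∠ = arctan(80/562) ≈ 8.10°
pole (s+2000): 2000 + j80 → |·| = √(2000²+80²) = √4006400 ≈ 2001.6, ∠ = arctan(80/2000) ≈ 2.29°
|H| = 5 · 82.462 / 1.2856e+08 ≈ 3.2071e-06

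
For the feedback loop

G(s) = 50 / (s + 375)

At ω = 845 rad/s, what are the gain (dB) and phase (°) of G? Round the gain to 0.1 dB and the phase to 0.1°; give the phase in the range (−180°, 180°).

Substitute s = j845:
Numerator: 50 = 50 + j0
Denominator: (j845) + 375 = 375 + j845
|N| = √(50² + 0²) ≈ 50, ∠N ≈ 0.00°
|D| = √(375² + 845²) ≈ 924.47, ∠D ≈ 66.07°
|G| = 50 / 924.47 ≈ 0.054085
Gain = 20 log₁₀(0.054085) ≈ -25.34 dB
∠G = 0.00° − 66.07° = -66.07°

-25.3 dB, -66.1°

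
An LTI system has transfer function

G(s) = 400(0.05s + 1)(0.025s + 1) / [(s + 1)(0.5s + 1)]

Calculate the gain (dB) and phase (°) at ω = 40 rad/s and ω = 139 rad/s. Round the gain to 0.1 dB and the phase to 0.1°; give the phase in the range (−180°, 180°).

At ω = 40 rad/s:
zero (1 + j40·0.05) = 1 + j2 → |·| ≈ 2.2361, ∠ ≈ 63.43°
zero (1 + j40·0.025) = 1 + j1 → |·| ≈ 1.4142, ∠ ≈ 45.00°
pole (1 + j40·1) = 1 + j40 → |·| ≈ 40.012, ∠ ≈ 88.57°
pole (1 + j40·0.5) = 1 + j20 → |·| ≈ 20.025, ∠ ≈ 87.14°
|G| = 400 · 2.2361 · 1.4142 / (40.012 · 20.025) ≈ 1.5787
Gain = 20 log₁₀(1.5787) ≈ 3.97 dB
∠G = (63.43° + 45.00°) − (88.57° + 87.14°) = -67.28°

At ω = 139 rad/s:
zero (1 + j139·0.05) = 1 + j6.95 → |·| ≈ 7.0216, ∠ ≈ 81.81°
zero (1 + j139·0.025) = 1 + j3.475 → |·| ≈ 3.616, ∠ ≈ 73.95°
pole (1 + j139·1) = 1 + j139 → |·| ≈ 139, ∠ ≈ 89.59°
pole (1 + j139·0.5) = 1 + j69.5 → |·| ≈ 69.507, ∠ ≈ 89.18°
|G| = 400 · 7.0216 · 3.616 / (139 · 69.507) ≈ 1.0512
Gain = 20 log₁₀(1.0512) ≈ 0.43 dB
∠G = (81.81° + 73.95°) − (89.59° + 89.18°) = -23.01°

ω = 40: 4.0 dB, -67.3°; ω = 139: 0.4 dB, -23.0°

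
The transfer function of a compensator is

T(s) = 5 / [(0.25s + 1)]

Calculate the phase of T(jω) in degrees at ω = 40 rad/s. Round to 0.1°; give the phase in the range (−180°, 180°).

-84.3°

At ω = 40 rad/s:
pole (1 + j40·0.25) = 1 + j10 → |·| ≈ 10.05, ∠ ≈ 84.29°
∠T = (0°) − (84.29°) = -84.29°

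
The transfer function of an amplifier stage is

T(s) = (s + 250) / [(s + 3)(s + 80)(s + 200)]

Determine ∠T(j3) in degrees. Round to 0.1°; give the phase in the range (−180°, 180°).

-47.3°

At s = jω = j3:
zero (s+250): 250 + j3 → |·| = √(250²+3²) = √62509 ≈ 250.02, ∠ = arctan(3/250) ≈ 0.69°
pole (s+3): 3 + j3 → |·| = √(3²+3²) = √18 ≈ 4.2426, ∠ = arctan(3/3) ≈ 45.00°
pole (s+80): 80 + j3 → |·| = √(80²+3²) = √6409 ≈ 80.056, ∠ = arctan(3/80) ≈ 2.15°
pole (s+200): 200 + j3 → |·| = √(200²+3²) = √40009 ≈ 200.02, ∠ = arctan(3/200) ≈ 0.86°
∠T = 0.69° − 48.01° = -47.32°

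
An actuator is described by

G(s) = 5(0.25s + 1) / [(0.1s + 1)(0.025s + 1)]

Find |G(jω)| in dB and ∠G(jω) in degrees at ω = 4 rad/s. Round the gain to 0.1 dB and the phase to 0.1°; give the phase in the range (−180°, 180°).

16.3 dB, 17.5°

At ω = 4 rad/s:
zero (1 + j4·0.25) = 1 + j1 → |·| ≈ 1.4142, ∠ ≈ 45.00°
pole (1 + j4·0.1) = 1 + j0.4 → |·| ≈ 1.077, ∠ ≈ 21.80°
pole (1 + j4·0.025) = 1 + j0.1 → |·| ≈ 1.005, ∠ ≈ 5.71°
|G| = 5 · 1.4142 / (1.077 · 1.005) ≈ 6.5328
Gain = 20 log₁₀(6.5328) ≈ 16.30 dB
∠G = (45.00°) − (21.80° + 5.71°) = 17.49°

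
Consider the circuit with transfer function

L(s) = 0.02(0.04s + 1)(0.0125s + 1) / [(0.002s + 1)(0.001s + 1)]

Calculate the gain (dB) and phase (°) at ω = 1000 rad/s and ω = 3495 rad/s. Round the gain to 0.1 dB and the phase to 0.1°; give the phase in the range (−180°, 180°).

At ω = 1000 rad/s:
zero (1 + j1000·0.04) = 1 + j40 → |·| ≈ 40.012, ∠ ≈ 88.57°
zero (1 + j1000·0.0125) = 1 + j12.5 → |·| ≈ 12.54, ∠ ≈ 85.43°
pole (1 + j1000·0.002) = 1 + j2 → |·| ≈ 2.2361, ∠ ≈ 63.43°
pole (1 + j1000·0.001) = 1 + j1 → |·| ≈ 1.4142, ∠ ≈ 45.00°
|L| = 0.02 · 40.012 · 12.54 / (2.2361 · 1.4142) ≈ 3.1733
Gain = 20 log₁₀(3.1733) ≈ 10.03 dB
∠L = (88.57° + 85.43°) − (63.43° + 45.00°) = 65.57°

At ω = 3495 rad/s:
zero (1 + j3495·0.04) = 1 + j139.8 → |·| ≈ 139.8, ∠ ≈ 89.59°
zero (1 + j3495·0.0125) = 1 + j43.6875 → |·| ≈ 43.699, ∠ ≈ 88.69°
pole (1 + j3495·0.002) = 1 + j6.99 → |·| ≈ 7.0612, ∠ ≈ 81.86°
pole (1 + j3495·0.001) = 1 + j3.495 → |·| ≈ 3.6352, ∠ ≈ 74.03°
|L| = 0.02 · 139.8 · 43.699 / (7.0612 · 3.6352) ≈ 4.7599
Gain = 20 log₁₀(4.7599) ≈ 13.55 dB
∠L = (89.59° + 88.69°) − (81.86° + 74.03°) = 22.39°

ω = 1000: 10.0 dB, 65.6°; ω = 3495: 13.6 dB, 22.4°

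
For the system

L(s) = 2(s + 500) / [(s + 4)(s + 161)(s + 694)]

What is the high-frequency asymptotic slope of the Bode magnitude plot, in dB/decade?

-40 dB/decade

Each pole contributes −20 dB/decade at high frequency; each zero contributes +20 dB/decade.
Net: 1 zero(s) − 3 pole(s) → -40 dB/decade.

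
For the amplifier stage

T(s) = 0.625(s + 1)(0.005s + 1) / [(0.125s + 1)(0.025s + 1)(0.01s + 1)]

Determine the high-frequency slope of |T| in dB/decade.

-20 dB/decade

Each pole contributes −20 dB/decade at high frequency; each zero contributes +20 dB/decade.
Net: 2 zero(s) − 3 pole(s) → -20 dB/decade.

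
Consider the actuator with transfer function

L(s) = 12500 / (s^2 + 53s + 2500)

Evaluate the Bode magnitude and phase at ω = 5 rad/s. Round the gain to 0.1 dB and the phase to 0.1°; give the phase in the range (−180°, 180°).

At s = jω = j5:
quadratic: (j5)² + 53·j5 + 2500 = 2475 + j265 → |·| ≈ 2489.1, ∠ ≈ 6.11°
|L| = 12500 / 2489.1 ≈ 5.0219
Gain = 20 log₁₀(5.0219) ≈ 14.02 dB
∠L = 0.00° − 6.11° = -6.11°

14.0 dB, -6.1°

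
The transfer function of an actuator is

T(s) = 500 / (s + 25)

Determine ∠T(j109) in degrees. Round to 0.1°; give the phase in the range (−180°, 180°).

-77.1°

At s = jω = j109:
pole (s+25): 25 + j109 → |·| = √(25²+109²) = √12506 ≈ 111.83, ∠ = arctan(109/25) ≈ 77.08°
∠T = 0.00° − 77.08° = -77.08°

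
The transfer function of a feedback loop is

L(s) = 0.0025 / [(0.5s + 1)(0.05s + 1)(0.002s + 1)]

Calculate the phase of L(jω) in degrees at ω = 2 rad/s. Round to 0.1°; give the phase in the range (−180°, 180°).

At ω = 2 rad/s:
pole (1 + j2·0.5) = 1 + j1 → |·| ≈ 1.4142, ∠ ≈ 45.00°
pole (1 + j2·0.05) = 1 + j0.1 → |·| ≈ 1.005, ∠ ≈ 5.71°
pole (1 + j2·0.002) = 1 + j0.004 → |·| ≈ 1, ∠ ≈ 0.23°
∠L = (0°) − (45.00° + 5.71° + 0.23°) = -50.94°

-50.9°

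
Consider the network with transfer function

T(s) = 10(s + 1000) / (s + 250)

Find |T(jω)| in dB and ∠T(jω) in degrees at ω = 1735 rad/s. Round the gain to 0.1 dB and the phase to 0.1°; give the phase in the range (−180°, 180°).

21.2 dB, -21.8°

At s = jω = j1735:
zero (s+1000): 1000 + j1735 → |·| = √(1000²+1735²) = √4010225 ≈ 2002.6, ∠ = arctan(1735/1000) ≈ 60.04°
pole (s+250): 250 + j1735 → |·| = √(250²+1735²) = √3072725 ≈ 1752.9, ∠ = arctan(1735/250) ≈ 81.80°
|T| = 10 · 2002.6 / 1752.9 ≈ 11.424
Gain = 20 log₁₀(11.424) ≈ 21.16 dB
∠T = 60.04° − 81.80° = -21.76°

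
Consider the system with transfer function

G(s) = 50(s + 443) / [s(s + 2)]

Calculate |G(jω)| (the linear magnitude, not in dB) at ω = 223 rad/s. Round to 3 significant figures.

0.499

At s = jω = j223:
zero (s+443): 443 + j223 → |·| = √(443²+223²) = √245978 ≈ 495.96, ∠ = arctan(223/443) ≈ 26.72°
pole (s+2): 2 + j223 → |·| = √(2²+223²) = √49733 ≈ 223.01, ∠ = arctan(223/2) ≈ 89.49°
pole at origin: |s| = 223, ∠ = 90.00° (in denominator)
|G| = 50 · 495.96 / 49731 ≈ 0.49864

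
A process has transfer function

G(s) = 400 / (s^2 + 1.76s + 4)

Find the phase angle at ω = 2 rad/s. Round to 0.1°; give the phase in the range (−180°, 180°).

At s = jω = j2:
quadratic: (j2)² + 1.76·j2 + 4 = 0 + j3.52 → |·| ≈ 3.52, ∠ ≈ 90.00°
∠G = 0.00° − 90.00° = -90.00°

-90.0°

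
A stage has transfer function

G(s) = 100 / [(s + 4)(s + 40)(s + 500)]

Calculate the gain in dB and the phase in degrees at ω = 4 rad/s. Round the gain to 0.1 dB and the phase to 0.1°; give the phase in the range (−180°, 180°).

At s = jω = j4:
pole (s+4): 4 + j4 → |·| = √(4²+4²) = √32 ≈ 5.6569, ∠ = arctan(4/4) ≈ 45.00°
pole (s+40): 40 + j4 → |·| = √(40²+4²) = √1616 ≈ 40.2, ∠ = arctan(4/40) ≈ 5.71°
pole (s+500): 500 + j4 → |·| = √(500²+4²) = √250016 ≈ 500.02, ∠ = arctan(4/500) ≈ 0.46°
|G| = 100 / 1.1371e+05 ≈ 0.00087943
Gain = 20 log₁₀(0.00087943) ≈ -61.12 dB
∠G = 0.00° − 51.17° = -51.17°

-61.1 dB, -51.2°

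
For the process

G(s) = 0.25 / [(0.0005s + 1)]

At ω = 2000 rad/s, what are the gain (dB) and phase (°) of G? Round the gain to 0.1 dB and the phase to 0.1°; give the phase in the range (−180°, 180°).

At ω = 2000 rad/s:
pole (1 + j2000·0.0005) = 1 + j1 → |·| ≈ 1.4142, ∠ ≈ 45.00°
|G| = 0.25 · 1 / (1.4142) ≈ 0.17678
Gain = 20 log₁₀(0.17678) ≈ -15.05 dB
∠G = (0°) − (45.00°) = -45.00°

-15.1 dB, -45.0°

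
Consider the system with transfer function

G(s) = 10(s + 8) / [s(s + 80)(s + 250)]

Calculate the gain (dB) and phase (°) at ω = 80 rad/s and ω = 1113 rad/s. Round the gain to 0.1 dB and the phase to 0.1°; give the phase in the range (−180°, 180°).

At s = jω = j80:
zero (s+8): 8 + j80 → |·| = √(8²+80²) = √6464 ≈ 80.399, ∠ = arctan(80/8) ≈ 84.29°
pole (s+80): 80 + j80 → |·| = √(80²+80²) = √12800 ≈ 113.14, ∠ = arctan(80/80) ≈ 45.00°
pole (s+250): 250 + j80 → |·| = √(250²+80²) = √68900 ≈ 262.49, ∠ = arctan(80/250) ≈ 17.74°
pole at origin: |s| = 80, ∠ = 90.00° (in denominator)
|G| = 10 · 80.399 / 2.3758e+06 ≈ 0.00033841
Gain = 20 log₁₀(0.00033841) ≈ -69.41 dB
∠G = 84.29° − 152.74° = -68.45°

At s = jω = j1113:
zero (s+8): 8 + j1113 → |·| = √(8²+1113²) = √1238833 ≈ 1113, ∠ = arctan(1113/8) ≈ 89.59°
pole (s+80): 80 + j1113 → |·| = √(80²+1113²) = √1245169 ≈ 1115.9, ∠ = arctan(1113/80) ≈ 85.89°
pole (s+250): 250 + j1113 → |·| = √(250²+1113²) = √1301269 ≈ 1140.7, ∠ = arctan(1113/250) ≈ 77.34°
pole at origin: |s| = 1113, ∠ = 90.00° (in denominator)
|G| = 10 · 1113 / 1.4167e+09 ≈ 7.8563e-06
Gain = 20 log₁₀(7.8563e-06) ≈ -102.10 dB
∠G = 89.59° − 253.23° = -163.64°

ω = 80: -69.4 dB, -68.5°; ω = 1113: -102.1 dB, -163.6°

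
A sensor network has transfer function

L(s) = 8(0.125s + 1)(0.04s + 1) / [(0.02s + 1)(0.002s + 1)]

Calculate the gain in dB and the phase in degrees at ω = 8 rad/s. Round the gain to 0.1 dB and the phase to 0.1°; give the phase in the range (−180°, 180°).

21.4 dB, 52.7°

At ω = 8 rad/s:
zero (1 + j8·0.125) = 1 + j1 → |·| ≈ 1.4142, ∠ ≈ 45.00°
zero (1 + j8·0.04) = 1 + j0.32 → |·| ≈ 1.05, ∠ ≈ 17.74°
pole (1 + j8·0.02) = 1 + j0.16 → |·| ≈ 1.0127, ∠ ≈ 9.09°
pole (1 + j8·0.002) = 1 + j0.016 → |·| ≈ 1.0001, ∠ ≈ 0.92°
|L| = 8 · 1.4142 · 1.05 / (1.0127 · 1.0001) ≈ 11.729
Gain = 20 log₁₀(11.729) ≈ 21.39 dB
∠L = (45.00° + 17.74°) − (9.09° + 0.92°) = 52.73°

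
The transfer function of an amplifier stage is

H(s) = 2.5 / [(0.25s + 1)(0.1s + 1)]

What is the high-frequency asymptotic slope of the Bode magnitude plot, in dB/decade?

Each pole contributes −20 dB/decade at high frequency; each zero contributes +20 dB/decade.
Net: 0 zero(s) − 2 pole(s) → -40 dB/decade.

-40 dB/decade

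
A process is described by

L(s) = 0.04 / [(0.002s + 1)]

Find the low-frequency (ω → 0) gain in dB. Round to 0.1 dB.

L(0) = 0.04 · 1 / 1 = 0.04
20 log₁₀(0.04) ≈ -27.96 dB

-28.0 dB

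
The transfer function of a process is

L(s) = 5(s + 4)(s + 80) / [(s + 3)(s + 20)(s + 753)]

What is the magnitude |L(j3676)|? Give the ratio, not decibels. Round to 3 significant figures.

0.00133

At s = jω = j3676:
zero (s+4): 4 + j3676 → |·| = √(4²+3676²) = √13512992 ≈ 3676, ∠ = arctan(3676/4) ≈ 89.94°
zero (s+80): 80 + j3676 → |·| = √(80²+3676²) = √13519376 ≈ 3676.9, ∠ = arctan(3676/80) ≈ 88.75°
pole (s+3): 3 + j3676 → |·| = √(3²+3676²) = √13512985 ≈ 3676, ∠ = arctan(3676/3) ≈ 89.95°
pole (s+20): 20 + j3676 → |·| = √(20²+3676²) = √13513376 ≈ 3676.1, ∠ = arctan(3676/20) ≈ 89.69°
pole (s+753): 753 + j3676 → |·| = √(753²+3676²) = √14079985 ≈ 3752.3, ∠ = arctan(3676/753) ≈ 78.42°
|L| = 5 · 1.3516e+07 / 5.0706e+10 ≈ 0.0013328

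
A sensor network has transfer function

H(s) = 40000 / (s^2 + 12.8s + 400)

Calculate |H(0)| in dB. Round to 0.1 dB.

40.0 dB

H(0) = 40000 / 400 = 100
20 log₁₀(100) ≈ 40.00 dB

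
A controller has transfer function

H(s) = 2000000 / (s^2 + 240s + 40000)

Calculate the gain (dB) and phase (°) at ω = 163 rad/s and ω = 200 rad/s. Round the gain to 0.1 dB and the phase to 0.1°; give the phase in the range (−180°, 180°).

ω = 163: 33.7 dB, -71.1°; ω = 200: 32.4 dB, -90.0°

At s = jω = j163:
quadratic: (j163)² + 240·j163 + 40000 = 13431 + j39120 → |·| ≈ 41361, ∠ ≈ 71.05°
|H| = 2000000 / 41361 ≈ 48.355
Gain = 20 log₁₀(48.355) ≈ 33.69 dB
∠H = 0.00° − 71.05° = -71.05°

At s = jω = j200:
quadratic: (j200)² + 240·j200 + 40000 = 0 + j48000 → |·| ≈ 48000, ∠ ≈ 90.00°
|H| = 2000000 / 48000 ≈ 41.667
Gain = 20 log₁₀(41.667) ≈ 32.40 dB
∠H = 0.00° − 90.00° = -90.00°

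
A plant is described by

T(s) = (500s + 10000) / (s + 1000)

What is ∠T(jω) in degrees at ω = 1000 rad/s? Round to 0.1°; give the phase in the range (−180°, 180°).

Substitute s = j1000:
Numerator: 500(j1000) + 10000 = 10000 + j500000
Denominator: (j1000) + 1000 = 1000 + j1000
|N| = √(10000² + 500000²) ≈ 5.001e+05, ∠N ≈ 88.85°
|D| = √(1000² + 1000²) ≈ 1414.2, ∠D ≈ 45.00°
∠T = 88.85° − 45.00° = 43.85°

43.9°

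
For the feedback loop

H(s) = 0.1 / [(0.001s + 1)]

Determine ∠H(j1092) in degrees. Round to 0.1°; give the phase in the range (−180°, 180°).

At ω = 1092 rad/s:
pole (1 + j1092·0.001) = 1 + j1.092 → |·| ≈ 1.4807, ∠ ≈ 47.52°
∠H = (0°) − (47.52°) = -47.52°

-47.5°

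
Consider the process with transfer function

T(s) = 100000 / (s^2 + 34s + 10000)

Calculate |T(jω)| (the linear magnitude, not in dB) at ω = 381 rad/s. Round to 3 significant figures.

At s = jω = j381:
quadratic: (j381)² + 34·j381 + 10000 = -135161 + j12954 → |·| ≈ 1.3578e+05, ∠ ≈ 174.53°
|T| = 100000 / 1.3578e+05 ≈ 0.73649

0.736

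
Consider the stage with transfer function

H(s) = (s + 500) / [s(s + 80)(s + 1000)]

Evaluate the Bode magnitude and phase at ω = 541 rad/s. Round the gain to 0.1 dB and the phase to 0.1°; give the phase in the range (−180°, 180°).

At s = jω = j541:
zero (s+500): 500 + j541 → |·| = √(500²+541²) = √542681 ≈ 736.67, ∠ = arctan(541/500) ≈ 47.26°
pole (s+80): 80 + j541 → |·| = √(80²+541²) = √299081 ≈ 546.88, ∠ = arctan(541/80) ≈ 81.59°
pole (s+1000): 1000 + j541 → |·| = √(1000²+541²) = √1292681 ≈ 1137, ∠ = arctan(541/1000) ≈ 28.41°
pole at origin: |s| = 541, ∠ = 90.00° (in denominator)
|H| = 1 · 736.67 / 3.364e+08 ≈ 2.1899e-06
Gain = 20 log₁₀(2.1899e-06) ≈ -113.19 dB
∠H = 47.26° − 200.00° = -152.74°

-113.2 dB, -152.7°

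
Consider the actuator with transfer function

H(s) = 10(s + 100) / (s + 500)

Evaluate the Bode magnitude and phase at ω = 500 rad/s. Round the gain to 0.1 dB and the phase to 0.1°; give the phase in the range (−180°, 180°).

17.2 dB, 33.7°

At s = jω = j500:
zero (s+100): 100 + j500 → |·| = √(100²+500²) = √260000 ≈ 509.9, ∠ = arctan(500/100) ≈ 78.69°
pole (s+500): 500 + j500 → |·| = √(500²+500²) = √500000 ≈ 707.11, ∠ = arctan(500/500) ≈ 45.00°
|H| = 10 · 509.9 / 707.11 ≈ 7.211
Gain = 20 log₁₀(7.211) ≈ 17.16 dB
∠H = 78.69° − 45.00° = 33.69°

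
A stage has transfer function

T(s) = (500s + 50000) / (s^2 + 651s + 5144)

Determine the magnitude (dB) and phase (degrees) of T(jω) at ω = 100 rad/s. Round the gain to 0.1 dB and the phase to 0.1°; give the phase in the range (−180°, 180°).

0.7 dB, -49.3°

Substitute s = j100:
Numerator: 500(j100) + 50000 = 50000 + j50000
Denominator: (j100)^2 + 651(j100) + 5144 = -4856 + j65100
|N| = √(50000² + 50000²) ≈ 70711, ∠N ≈ 45.00°
|D| = √(4856² + 65100²) ≈ 65281, ∠D ≈ 94.27°
|T| = 70711 / 65281 ≈ 1.0832
Gain = 20 log₁₀(1.0832) ≈ 0.69 dB
∠T = 45.00° − 94.27° = -49.27°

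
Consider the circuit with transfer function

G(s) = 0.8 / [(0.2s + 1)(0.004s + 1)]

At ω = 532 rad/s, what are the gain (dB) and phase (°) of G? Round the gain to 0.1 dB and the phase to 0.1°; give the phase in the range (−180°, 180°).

At ω = 532 rad/s:
pole (1 + j532·0.2) = 1 + j106.4 → |·| ≈ 106.4, ∠ ≈ 89.46°
pole (1 + j532·0.004) = 1 + j2.128 → |·| ≈ 2.3513, ∠ ≈ 64.83°
|G| = 0.8 · 1 / (106.4 · 2.3513) ≈ 0.0031977
Gain = 20 log₁₀(0.0031977) ≈ -49.90 dB
∠G = (0°) − (89.46° + 64.83°) = -154.29°

-49.9 dB, -154.3°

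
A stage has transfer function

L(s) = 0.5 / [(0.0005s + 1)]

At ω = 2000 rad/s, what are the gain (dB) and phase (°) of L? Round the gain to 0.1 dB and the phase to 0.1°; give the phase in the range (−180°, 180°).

-9.0 dB, -45.0°

At ω = 2000 rad/s:
pole (1 + j2000·0.0005) = 1 + j1 → |·| ≈ 1.4142, ∠ ≈ 45.00°
|L| = 0.5 · 1 / (1.4142) ≈ 0.35356
Gain = 20 log₁₀(0.35356) ≈ -9.03 dB
∠L = (0°) − (45.00°) = -45.00°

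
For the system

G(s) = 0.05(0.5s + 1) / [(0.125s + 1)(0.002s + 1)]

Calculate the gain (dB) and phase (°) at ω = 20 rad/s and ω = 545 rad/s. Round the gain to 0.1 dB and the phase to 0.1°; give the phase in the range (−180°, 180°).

ω = 20: -14.6 dB, 13.8°; ω = 545: -17.4 dB, -46.8°

At ω = 20 rad/s:
zero (1 + j20·0.5) = 1 + j10 → |·| ≈ 10.05, ∠ ≈ 84.29°
pole (1 + j20·0.125) = 1 + j2.5 → |·| ≈ 2.6926, ∠ ≈ 68.20°
pole (1 + j20·0.002) = 1 + j0.04 → |·| ≈ 1.0008, ∠ ≈ 2.29°
|G| = 0.05 · 10.05 / (2.6926 · 1.0008) ≈ 0.18647
Gain = 20 log₁₀(0.18647) ≈ -14.59 dB
∠G = (84.29°) − (68.20° + 2.29°) = 13.80°

At ω = 545 rad/s:
zero (1 + j545·0.5) = 1 + j272.5 → |·| ≈ 272.5, ∠ ≈ 89.79°
pole (1 + j545·0.125) = 1 + j68.125 → |·| ≈ 68.132, ∠ ≈ 89.16°
pole (1 + j545·0.002) = 1 + j1.09 → |·| ≈ 1.4792, ∠ ≈ 47.47°
|G| = 0.05 · 272.5 / (68.132 · 1.4792) ≈ 0.13519
Gain = 20 log₁₀(0.13519) ≈ -17.38 dB
∠G = (89.79°) − (89.16° + 47.47°) = -46.84°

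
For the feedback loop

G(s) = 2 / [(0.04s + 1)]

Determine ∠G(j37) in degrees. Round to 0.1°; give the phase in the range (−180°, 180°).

-56.0°

At ω = 37 rad/s:
pole (1 + j37·0.04) = 1 + j1.48 → |·| ≈ 1.7862, ∠ ≈ 55.95°
∠G = (0°) − (55.95°) = -55.95°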